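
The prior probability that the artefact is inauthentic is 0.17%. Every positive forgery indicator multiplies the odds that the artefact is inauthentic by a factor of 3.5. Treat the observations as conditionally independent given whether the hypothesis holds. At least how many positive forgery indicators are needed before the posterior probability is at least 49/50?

9

Prior odds = 0.0017/0.9983 = 17/9983.
Likelihood ratio per positive forgery indicator = 3.5.
Target odds: 0.98 ÷ 0.02 = 49.
Require 3.5ⁿ ≥ 49 ÷ (17/9983) = 489167/17.
3.5⁸ = 5764801/256 falls short of 489167/17 but 3.5⁹ = 40353607/512 reaches it, so n = 9.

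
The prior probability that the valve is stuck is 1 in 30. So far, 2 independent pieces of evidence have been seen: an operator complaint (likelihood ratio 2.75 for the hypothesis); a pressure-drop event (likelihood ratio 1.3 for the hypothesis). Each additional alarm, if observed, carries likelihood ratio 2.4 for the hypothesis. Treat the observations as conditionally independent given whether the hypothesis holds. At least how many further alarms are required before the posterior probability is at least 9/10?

5

Prior odds = (1/30)/(29/30) = 1/29.
Combined Bayes factor of the evidence already in hand = 2.75 × 1.3 = 3.575.
Odds after that evidence = (1/29) × 3.575 = 143/1160.
Target odds = 0.9/0.1 = 9.
Need 2.4ⁿ ≥ 9 ÷ (143/1160) = 10440/143.
2.4⁴ = 33.1776 falls short of 10440/143 but 2.4⁵ = 79.62624 reaches it, so n = 5.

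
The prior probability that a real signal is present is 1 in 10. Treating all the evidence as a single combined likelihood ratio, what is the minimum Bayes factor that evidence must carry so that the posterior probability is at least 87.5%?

63

Prior odds = 0.1/0.9 = 1/9.
Target odds = 0.875/0.125 = 7.
Required Bayes factor = 7 ÷ (1/9) = 63.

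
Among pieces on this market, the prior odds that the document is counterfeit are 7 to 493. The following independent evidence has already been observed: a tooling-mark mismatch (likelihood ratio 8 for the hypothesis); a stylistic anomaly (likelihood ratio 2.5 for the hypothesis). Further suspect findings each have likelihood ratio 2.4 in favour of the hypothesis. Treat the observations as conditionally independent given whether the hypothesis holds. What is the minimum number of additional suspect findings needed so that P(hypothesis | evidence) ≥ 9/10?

Prior odds = 7/493.
Combined Bayes factor of the evidence already in hand = 8 × 2.5 = 20.
Odds after that evidence = (7/493) × 20 = 140/493.
Target odds = 0.9/0.1 = 9.
Need 2.4ⁿ ≥ 9 ÷ (140/493) = 4437/140.
2.4³ = 13.824 falls short of 4437/140 but 2.4⁴ = 33.1776 reaches it, so n = 4.

4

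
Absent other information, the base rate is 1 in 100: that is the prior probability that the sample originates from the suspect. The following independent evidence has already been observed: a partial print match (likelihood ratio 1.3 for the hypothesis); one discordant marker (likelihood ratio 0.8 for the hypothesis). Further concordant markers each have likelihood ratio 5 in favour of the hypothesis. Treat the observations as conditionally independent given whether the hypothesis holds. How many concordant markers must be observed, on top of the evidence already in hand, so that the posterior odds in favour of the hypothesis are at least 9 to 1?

Prior odds = 0.01/0.99 = 1/99.
Combined Bayes factor of the evidence already in hand = 1.3 × 0.8 = 1.04.
Odds after that evidence = (1/99) × 1.04 = 26/2475.
Target odds = 9.
Need 5ⁿ ≥ 9 ÷ (26/2475) = 22275/26.
5⁴ = 625 falls short of 22275/26 but 5⁵ = 3125 reaches it, so n = 5.

5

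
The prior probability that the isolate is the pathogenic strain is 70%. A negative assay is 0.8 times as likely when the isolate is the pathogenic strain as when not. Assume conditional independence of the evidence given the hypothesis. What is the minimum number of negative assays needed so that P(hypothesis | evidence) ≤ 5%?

Prior odds: 0.7 ÷ 0.3 = 7/3.
Likelihood ratio per negative assay = 0.8.
Target odds: 0.05 ÷ 0.95 = 1/19.
Need (7/3) × 0.8ⁿ ≤ 1/19, i.e. 0.8ⁿ ≤ 3/133.
0.8¹⁶ ≈0.0281475 is still above 3/133 but 0.8¹⁷ ≈0.022518 is at or below it, so n = 17.

17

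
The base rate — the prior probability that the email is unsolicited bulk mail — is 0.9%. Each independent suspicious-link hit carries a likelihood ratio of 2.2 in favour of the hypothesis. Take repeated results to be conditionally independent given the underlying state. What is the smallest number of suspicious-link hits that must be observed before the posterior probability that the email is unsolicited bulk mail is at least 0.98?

Prior odds: 0.009 ÷ 0.991 = 9/991.
Likelihood ratio per suspicious-link hit = 2.2.
Target odds: 0.98 ÷ 0.02 = 49.
Need (9/991) × 2.2ⁿ ≥ 49, i.e. 2.2ⁿ ≥ 48559/9.
2.2¹⁰ ≈2655.99 falls short of 48559/9 but 2.2¹¹ ≈5843.18 reaches it, so n = 11.

11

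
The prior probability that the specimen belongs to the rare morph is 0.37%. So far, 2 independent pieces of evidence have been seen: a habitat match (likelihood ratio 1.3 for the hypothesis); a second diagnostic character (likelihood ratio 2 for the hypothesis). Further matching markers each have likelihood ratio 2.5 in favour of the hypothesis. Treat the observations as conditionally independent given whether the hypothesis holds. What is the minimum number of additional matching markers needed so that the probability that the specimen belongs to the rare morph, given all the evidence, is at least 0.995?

11

Prior odds = 0.0037/0.9963 = 37/9963.
Combined Bayes factor of the evidence already in hand = 1.3 × 2 = 2.6.
Odds after that evidence = (37/9963) × 2.6 = 481/49815.
Target odds = 0.995/0.005 = 199.
Need 2.5ⁿ ≥ 199 ÷ (481/49815) = 9913185/481.
2.5¹⁰ = 9765625/1024 falls short of 9913185/481 but 2.5¹¹ = 48828125/2048 reaches it, so n = 11.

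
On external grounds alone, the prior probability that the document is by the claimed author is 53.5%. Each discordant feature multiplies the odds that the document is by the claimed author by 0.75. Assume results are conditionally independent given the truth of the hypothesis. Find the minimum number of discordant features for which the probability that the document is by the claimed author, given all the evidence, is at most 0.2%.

23

Prior odds = 0.535/0.465 = 107/93.
Likelihood ratio per discordant feature = 0.75.
Target odds: 0.002 ÷ 0.998 = 1/499.
Need (107/93) × 0.75ⁿ ≤ 1/499, i.e. 0.75ⁿ ≤ 93/53393.
0.75²² ≈0.00178381 is still above 93/53393 but 0.75²³ ≈0.00133786 is at or below it, so n = 23.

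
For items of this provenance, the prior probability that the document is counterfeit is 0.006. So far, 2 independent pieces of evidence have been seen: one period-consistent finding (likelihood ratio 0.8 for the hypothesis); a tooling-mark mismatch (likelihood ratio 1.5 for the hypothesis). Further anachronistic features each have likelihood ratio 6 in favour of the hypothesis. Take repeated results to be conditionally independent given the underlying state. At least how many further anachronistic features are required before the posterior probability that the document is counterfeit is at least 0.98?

5

Prior odds = 0.006/0.994 = 3/497.
Combined Bayes factor of the evidence already in hand = 0.8 × 1.5 = 1.2.
Odds after that evidence = (3/497) × 1.2 = 18/2485.
Target odds = 0.98/0.02 = 49.
Need 6ⁿ ≥ 49 ÷ (18/2485) = 121765/18.
6⁴ = 1296 falls short of 121765/18 but 6⁵ = 7776 reaches it, so n = 5.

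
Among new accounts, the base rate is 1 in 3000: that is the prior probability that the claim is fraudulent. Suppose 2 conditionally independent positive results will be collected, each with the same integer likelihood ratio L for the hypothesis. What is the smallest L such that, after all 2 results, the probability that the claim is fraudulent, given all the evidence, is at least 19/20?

239

Prior odds = (1/3000)/(2999/3000) = 1/2999.
Target odds = 0.95/0.05 = 19.
Need L² ≥ 19 ÷ (1/2999) = 56981.
238² = 56644 < 56981 ≤ 57121 = 239², so L = 239.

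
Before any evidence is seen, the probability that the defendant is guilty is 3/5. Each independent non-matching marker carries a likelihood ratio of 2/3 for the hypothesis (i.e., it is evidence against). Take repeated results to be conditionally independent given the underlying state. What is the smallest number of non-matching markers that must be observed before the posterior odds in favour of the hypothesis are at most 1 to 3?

4

Prior odds: 0.6 ÷ 0.4 = 1.5.
Likelihood ratio per non-matching marker = 2/3.
Target odds = 1/3.
Need 1.5 × (2/3)ⁿ ≤ 1/3, i.e. (2/3)ⁿ ≤ 2/9.
(2/3)³ = 8/27 is still above 2/9 but (2/3)⁴ = 16/81 is at or below it, so n = 4.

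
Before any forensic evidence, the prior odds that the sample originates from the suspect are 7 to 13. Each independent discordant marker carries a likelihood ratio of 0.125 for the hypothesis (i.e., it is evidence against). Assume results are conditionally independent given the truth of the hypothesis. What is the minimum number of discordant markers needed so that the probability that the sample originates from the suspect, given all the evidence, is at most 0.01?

2

Prior odds = 7/13.
Likelihood ratio per discordant marker = 0.125.
Target posterior odds = 0.01/0.99 = 1/99.
Require 0.125ⁿ ≤ 1/99 ÷ (7/13) = 13/693.
0.125¹ = 0.125 is still above 13/693 but 0.125² = 0.015625 is at or below it, so n = 2.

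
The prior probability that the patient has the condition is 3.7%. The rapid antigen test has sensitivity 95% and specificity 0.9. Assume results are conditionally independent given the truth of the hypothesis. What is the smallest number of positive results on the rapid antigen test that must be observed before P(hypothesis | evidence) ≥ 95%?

3

Prior odds = 0.037/0.963 = 37/963.
False-positive rate = 1 − 0.9 = 0.1; likelihood ratio of a positive = 0.95/0.1 = 9.5.
Target odds: 0.95 ÷ 0.05 = 19.
Require 9.5ⁿ ≥ 19 ÷ (37/963) = 18297/37.
9.5² = 90.25 falls short of 18297/37 but 9.5³ = 857.375 reaches it, so n = 3.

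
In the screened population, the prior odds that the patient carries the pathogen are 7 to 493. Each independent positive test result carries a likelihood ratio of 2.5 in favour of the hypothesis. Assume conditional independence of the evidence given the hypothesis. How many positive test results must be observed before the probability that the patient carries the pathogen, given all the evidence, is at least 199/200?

Prior odds = 7/493.
Likelihood ratio per positive test result = 2.5.
Target odds: 0.995 ÷ 0.005 = 199.
Require 2.5ⁿ ≥ 199 ÷ (7/493) = 98107/7.
2.5¹⁰ = 9765625/1024 falls short of 98107/7 but 2.5¹¹ = 48828125/2048 reaches it, so n = 11.

11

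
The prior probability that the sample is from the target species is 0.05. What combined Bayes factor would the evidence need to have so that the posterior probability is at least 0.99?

1881

Prior odds = 0.05/0.95 = 1/19.
Target odds = 0.99/0.01 = 99.
Required Bayes factor = 99 ÷ (1/19) = 1881.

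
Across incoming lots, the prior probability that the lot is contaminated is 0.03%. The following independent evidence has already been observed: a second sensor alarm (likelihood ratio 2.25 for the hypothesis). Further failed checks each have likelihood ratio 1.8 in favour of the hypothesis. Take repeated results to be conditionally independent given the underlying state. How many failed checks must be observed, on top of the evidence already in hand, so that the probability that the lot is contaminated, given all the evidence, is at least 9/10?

17

Prior odds = 0.0003/0.9997 = 3/9997.
Bayes factor of the evidence already in hand = 2.25.
Odds after that evidence = (3/9997) × 2.25 = 27/39988.
Target odds = 0.9/0.1 = 9.
Need 1.8ⁿ ≥ 9 ÷ (27/39988) = 39988/3.
1.8¹⁶ ≈12144 falls short of 39988/3 but 1.8¹⁷ ≈21859.1 reaches it, so n = 17.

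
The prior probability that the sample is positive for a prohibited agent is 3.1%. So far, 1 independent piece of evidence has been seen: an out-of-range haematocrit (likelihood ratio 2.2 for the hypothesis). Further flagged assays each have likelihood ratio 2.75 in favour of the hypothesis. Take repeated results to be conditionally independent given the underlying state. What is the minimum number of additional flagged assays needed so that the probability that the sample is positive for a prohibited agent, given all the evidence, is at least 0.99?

Prior odds = 0.031/0.969 = 31/969.
Bayes factor of the evidence already in hand = 2.2.
Odds after that evidence = (31/969) × 2.2 = 341/4845.
Target odds = 0.99/0.01 = 99.
Need 2.75ⁿ ≥ 99 ÷ (341/4845) = 43605/31.
2.75⁷ = 19487171/16384 falls short of 43605/31 but 2.75⁸ = 214358881/65536 reaches it, so n = 8.

8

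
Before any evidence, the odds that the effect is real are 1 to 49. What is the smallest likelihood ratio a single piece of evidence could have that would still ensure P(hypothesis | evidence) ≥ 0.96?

1176

Prior odds = 1/49.
Target odds = 0.96/0.04 = 24.
Required Bayes factor = 24 ÷ (1/49) = 1176.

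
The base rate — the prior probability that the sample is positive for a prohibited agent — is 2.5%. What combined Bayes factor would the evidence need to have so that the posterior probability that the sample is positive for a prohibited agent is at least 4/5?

156

Prior odds = 0.025/0.975 = 1/39.
Target odds = 0.8/0.2 = 4.
Required Bayes factor = 4 ÷ (1/39) = 156.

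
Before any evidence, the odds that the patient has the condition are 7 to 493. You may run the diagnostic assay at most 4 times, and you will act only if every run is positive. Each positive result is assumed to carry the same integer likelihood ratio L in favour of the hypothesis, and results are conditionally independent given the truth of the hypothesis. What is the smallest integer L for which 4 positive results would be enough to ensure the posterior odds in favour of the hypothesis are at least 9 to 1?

Prior odds = 7/493.
Target odds = 9.
Need L⁴ ≥ 9 ÷ (7/493) = 4437/7.
5⁴ = 625 < 4437/7 ≤ 1296 = 6⁴, so L = 6.

6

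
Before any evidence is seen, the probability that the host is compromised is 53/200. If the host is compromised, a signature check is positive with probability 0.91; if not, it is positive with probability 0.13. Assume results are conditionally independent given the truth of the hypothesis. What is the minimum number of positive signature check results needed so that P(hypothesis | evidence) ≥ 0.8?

Prior odds: 0.265 ÷ 0.735 = 53/147.
Likelihood ratio of a positive = 0.91/0.13 = 7.
Target posterior odds = 0.8/0.2 = 4.
Require 7ⁿ ≥ 4 ÷ (53/147) = 588/53.
7¹ = 7 falls short of 588/53 but 7² = 49 reaches it, so n = 2.

2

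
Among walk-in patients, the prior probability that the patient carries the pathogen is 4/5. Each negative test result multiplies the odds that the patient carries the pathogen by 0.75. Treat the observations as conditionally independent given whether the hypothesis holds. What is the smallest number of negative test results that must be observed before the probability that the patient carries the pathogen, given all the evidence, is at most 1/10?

13

Prior odds = 0.8/0.2 = 4.
Likelihood ratio per negative test result = 0.75.
Target posterior odds = 0.1/0.9 = 1/9.
Need 4 × 0.75ⁿ ≤ 1/9, i.e. 0.75ⁿ ≤ 1/36.
0.75¹² = 531441/16777216 is still above 1/36 but 0.75¹³ = 1594323/67108864 is at or below it, so n = 13.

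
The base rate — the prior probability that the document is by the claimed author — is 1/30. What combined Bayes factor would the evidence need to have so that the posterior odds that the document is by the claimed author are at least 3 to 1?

87

Prior odds = (1/30)/(29/30) = 1/29.
Target odds = 3.
Required Bayes factor = 3 ÷ (1/29) = 87.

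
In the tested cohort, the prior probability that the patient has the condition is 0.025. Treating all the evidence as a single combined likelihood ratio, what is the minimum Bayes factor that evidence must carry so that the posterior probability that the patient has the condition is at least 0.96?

936

Prior odds = 0.025/0.975 = 1/39.
Target odds = 0.96/0.04 = 24.
Required Bayes factor = 24 ÷ (1/39) = 936.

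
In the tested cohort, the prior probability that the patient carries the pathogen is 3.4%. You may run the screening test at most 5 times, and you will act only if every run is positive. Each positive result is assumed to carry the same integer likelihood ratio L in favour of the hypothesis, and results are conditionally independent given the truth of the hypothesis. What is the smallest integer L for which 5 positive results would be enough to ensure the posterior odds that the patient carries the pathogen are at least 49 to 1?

5

Prior odds = 0.034/0.966 = 17/483.
Target odds = 49.
Need L⁵ ≥ 49 ÷ (17/483) = 23667/17.
4⁵ = 1024 < 23667/17 ≤ 3125 = 5⁵, so L = 5.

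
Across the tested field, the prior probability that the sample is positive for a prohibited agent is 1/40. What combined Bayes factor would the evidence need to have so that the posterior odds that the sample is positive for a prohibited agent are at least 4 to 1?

156

Prior odds = 0.025/0.975 = 1/39.
Target odds = 4.
Required Bayes factor = 4 ÷ (1/39) = 156.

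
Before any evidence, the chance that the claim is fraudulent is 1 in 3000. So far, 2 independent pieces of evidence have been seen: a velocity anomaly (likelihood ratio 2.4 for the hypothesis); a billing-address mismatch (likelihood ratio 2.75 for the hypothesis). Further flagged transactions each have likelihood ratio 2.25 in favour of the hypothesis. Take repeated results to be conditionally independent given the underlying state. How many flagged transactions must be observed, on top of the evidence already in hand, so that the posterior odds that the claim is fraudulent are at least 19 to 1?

Prior odds = (1/3000)/(2999/3000) = 1/2999.
Combined Bayes factor of the evidence already in hand = 2.4 × 2.75 = 6.6.
Odds after that evidence = (1/2999) × 6.6 = 33/14995.
Target odds = 19.
Need 2.25ⁿ ≥ 19 ÷ (33/14995) = 284905/33.
2.25¹¹ ≈7481.83 falls short of 284905/33 but 2.25¹² ≈16834.1 reaches it, so n = 12.

12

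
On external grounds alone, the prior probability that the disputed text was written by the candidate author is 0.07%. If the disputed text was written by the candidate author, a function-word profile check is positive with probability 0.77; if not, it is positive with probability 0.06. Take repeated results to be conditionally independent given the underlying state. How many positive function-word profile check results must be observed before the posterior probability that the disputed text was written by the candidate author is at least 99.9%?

6

Prior odds = 0.0007/0.9993 = 7/9993.
Likelihood ratio of a positive = 0.77/0.06 = 77/6.
Target odds: 0.999 ÷ 0.001 = 999.
Require (77/6)ⁿ ≥ 999 ÷ (7/9993) = 9983007/7.
(77/6)⁵ ≈348095 falls short of 9983007/7 but (77/6)⁶ ≈4.46721e+06 reaches it, so n = 6.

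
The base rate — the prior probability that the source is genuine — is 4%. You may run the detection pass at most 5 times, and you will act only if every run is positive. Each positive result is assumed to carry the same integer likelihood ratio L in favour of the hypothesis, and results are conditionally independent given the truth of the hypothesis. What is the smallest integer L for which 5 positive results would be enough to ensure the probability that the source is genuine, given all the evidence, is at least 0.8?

Prior odds = 0.04/0.96 = 1/24.
Target odds = 0.8/0.2 = 4.
Need L⁵ ≥ 4 ÷ (1/24) = 96.
2⁵ = 32 < 96 ≤ 243 = 3⁵, so L = 3.

3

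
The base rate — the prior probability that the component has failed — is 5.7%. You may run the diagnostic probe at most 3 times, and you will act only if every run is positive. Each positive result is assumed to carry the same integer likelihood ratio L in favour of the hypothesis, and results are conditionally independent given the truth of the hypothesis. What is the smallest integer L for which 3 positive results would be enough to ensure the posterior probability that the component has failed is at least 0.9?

Prior odds = 0.057/0.943 = 57/943.
Target odds = 0.9/0.1 = 9.
Need L³ ≥ 9 ÷ (57/943) = 2829/19.
5³ = 125 < 2829/19 ≤ 216 = 6³, so L = 6.

6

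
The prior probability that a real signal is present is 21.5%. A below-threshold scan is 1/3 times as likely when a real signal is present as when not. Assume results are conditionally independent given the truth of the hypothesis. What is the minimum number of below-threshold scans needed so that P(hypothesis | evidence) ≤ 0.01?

Prior odds = 0.215/0.785 = 43/157.
Likelihood ratio per below-threshold scan = 1/3.
Target odds: 0.01 ÷ 0.99 = 1/99.
Need (43/157) × (1/3)ⁿ ≤ 1/99, i.e. (1/3)ⁿ ≤ 157/4257.
(1/3)³ = 1/27 is still above 157/4257 but (1/3)⁴ = 1/81 is at or below it, so n = 4.

4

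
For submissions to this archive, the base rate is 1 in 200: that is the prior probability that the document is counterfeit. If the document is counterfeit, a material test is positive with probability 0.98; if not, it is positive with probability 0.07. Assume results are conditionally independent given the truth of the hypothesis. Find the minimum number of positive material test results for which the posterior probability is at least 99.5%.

5

Prior odds = 0.005/0.995 = 1/199.
Likelihood ratio of a positive = 0.98/0.07 = 14.
Target posterior odds = 0.995/0.005 = 199.
Need (1/199) × 14ⁿ ≥ 199, i.e. 14ⁿ ≥ 39601.
14⁴ = 38416 falls short of 39601 but 14⁵ = 537824 reaches it, so n = 5.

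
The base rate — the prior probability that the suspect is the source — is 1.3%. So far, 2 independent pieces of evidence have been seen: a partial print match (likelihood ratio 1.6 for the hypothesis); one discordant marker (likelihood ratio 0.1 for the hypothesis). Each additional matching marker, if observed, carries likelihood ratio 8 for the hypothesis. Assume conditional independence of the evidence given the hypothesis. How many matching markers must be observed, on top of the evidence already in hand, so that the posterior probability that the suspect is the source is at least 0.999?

7

Prior odds = 0.013/0.987 = 13/987.
Combined Bayes factor of the evidence already in hand = 1.6 × 0.1 = 0.16.
Odds after that evidence = (13/987) × 0.16 = 52/24675.
Target odds = 0.999/0.001 = 999.
Need 8ⁿ ≥ 999 ÷ (52/24675) = 24650325/52.
8⁶ = 262144 falls short of 24650325/52 but 8⁷ = 2097152 reaches it, so n = 7.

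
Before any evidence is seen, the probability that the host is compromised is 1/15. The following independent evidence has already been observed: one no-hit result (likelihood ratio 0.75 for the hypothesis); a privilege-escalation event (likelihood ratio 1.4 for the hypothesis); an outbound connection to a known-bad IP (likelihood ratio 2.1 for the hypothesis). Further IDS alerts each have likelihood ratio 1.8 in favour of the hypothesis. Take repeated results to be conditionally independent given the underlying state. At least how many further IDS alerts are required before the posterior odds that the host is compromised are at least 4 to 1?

6

Prior odds = (1/15)/(14/15) = 1/14.
Combined Bayes factor of the evidence already in hand = 0.75 × 1.4 × 2.1 = 2.205.
Odds after that evidence = (1/14) × 2.205 = 0.1575.
Target odds = 4.
Need 1.8ⁿ ≥ 4 ÷ 0.1575 = 1600/63.
1.8⁵ = 18.89568 falls short of 1600/63 but 1.8⁶ = 531441/15625 reaches it, so n = 6.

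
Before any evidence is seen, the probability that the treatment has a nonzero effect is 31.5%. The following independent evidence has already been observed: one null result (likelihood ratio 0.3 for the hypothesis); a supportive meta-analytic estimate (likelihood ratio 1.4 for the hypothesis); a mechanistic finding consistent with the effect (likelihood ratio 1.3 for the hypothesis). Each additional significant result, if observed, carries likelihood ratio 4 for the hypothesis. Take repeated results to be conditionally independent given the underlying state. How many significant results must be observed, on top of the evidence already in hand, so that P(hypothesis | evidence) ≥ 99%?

Prior odds = 0.315/0.685 = 63/137.
Combined Bayes factor of the evidence already in hand = 0.3 × 1.4 × 1.3 = 0.546.
Odds after that evidence = (63/137) × 0.546 = 17199/68500.
Target odds = 0.99/0.01 = 99.
Need 4ⁿ ≥ 99 ÷ (17199/68500) = 753500/1911.
4⁴ = 256 falls short of 753500/1911 but 4⁵ = 1024 reaches it, so n = 5.

5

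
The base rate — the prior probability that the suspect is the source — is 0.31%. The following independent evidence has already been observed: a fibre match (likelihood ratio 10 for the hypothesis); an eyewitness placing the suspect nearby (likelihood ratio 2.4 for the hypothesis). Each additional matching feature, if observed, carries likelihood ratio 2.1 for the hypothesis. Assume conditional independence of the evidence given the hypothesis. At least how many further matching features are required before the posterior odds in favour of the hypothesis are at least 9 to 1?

7

Prior odds = 0.0031/0.9969 = 31/9969.
Combined Bayes factor of the evidence already in hand = 10 × 2.4 = 24.
Odds after that evidence = (31/9969) × 24 = 248/3323.
Target odds = 9.
Need 2.1ⁿ ≥ 9 ÷ (248/3323) = 29907/248.
2.1⁶ = 85766121/1000000 falls short of 29907/248 but 2.1⁷ ≈180.109 reaches it, so n = 7.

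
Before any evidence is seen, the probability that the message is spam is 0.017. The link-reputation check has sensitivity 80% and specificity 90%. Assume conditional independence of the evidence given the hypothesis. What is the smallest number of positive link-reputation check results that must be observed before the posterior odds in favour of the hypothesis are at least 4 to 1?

Prior odds: 0.017 ÷ 0.983 = 17/983.
False-positive rate = 1 − 0.9 = 0.1; likelihood ratio of a positive = 0.8/0.1 = 8.
Target odds = 4.
Require 8ⁿ ≥ 4 ÷ (17/983) = 3932/17.
8² = 64 falls short of 3932/17 but 8³ = 512 reaches it, so n = 3.

3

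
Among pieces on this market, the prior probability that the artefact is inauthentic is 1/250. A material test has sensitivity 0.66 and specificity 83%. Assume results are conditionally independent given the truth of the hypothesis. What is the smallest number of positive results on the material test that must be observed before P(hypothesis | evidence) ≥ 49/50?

Prior odds = 0.004/0.996 = 1/249.
False-positive rate = 1 − 0.83 = 0.17; likelihood ratio of a positive = 0.66/0.17 = 66/17.
Target posterior odds = 0.98/0.02 = 49.
Require (66/17)ⁿ ≥ 49 ÷ (1/249) = 12201.
(66/17)⁶ ≈3424.29 falls short of 12201 but (66/17)⁷ ≈13294.3 reaches it, so n = 7.

7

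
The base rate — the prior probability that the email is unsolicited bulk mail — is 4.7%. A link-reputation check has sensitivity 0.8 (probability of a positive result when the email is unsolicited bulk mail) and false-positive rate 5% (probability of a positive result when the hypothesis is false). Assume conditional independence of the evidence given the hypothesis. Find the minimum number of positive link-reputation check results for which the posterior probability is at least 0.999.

4

Prior odds: 0.047 ÷ 0.953 = 47/953.
Likelihood ratio of a positive result = 0.8/0.05 = 16.
Target odds: 0.999 ÷ 0.001 = 999.
Need (47/953) × 16ⁿ ≥ 999, i.e. 16ⁿ ≥ 952047/47.
16³ = 4096 falls short of 952047/47 but 16⁴ = 65536 reaches it, so n = 4.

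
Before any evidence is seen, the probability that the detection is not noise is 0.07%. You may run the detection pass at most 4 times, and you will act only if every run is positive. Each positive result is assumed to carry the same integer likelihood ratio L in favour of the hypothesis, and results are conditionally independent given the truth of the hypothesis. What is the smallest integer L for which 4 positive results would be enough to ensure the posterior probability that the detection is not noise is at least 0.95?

Prior odds = 0.0007/0.9993 = 7/9993.
Target odds = 0.95/0.05 = 19.
Need L⁴ ≥ 19 ÷ (7/9993) = 189867/7.
12⁴ = 20736 < 189867/7 ≤ 28561 = 13⁴, so L = 13.

13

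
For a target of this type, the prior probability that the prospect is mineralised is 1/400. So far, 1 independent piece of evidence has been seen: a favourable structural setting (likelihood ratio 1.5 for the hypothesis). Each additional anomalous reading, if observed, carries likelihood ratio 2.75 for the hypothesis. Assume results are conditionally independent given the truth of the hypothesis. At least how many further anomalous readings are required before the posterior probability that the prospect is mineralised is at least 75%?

7

Prior odds = 0.0025/0.9975 = 1/399.
Bayes factor of the evidence already in hand = 1.5.
Odds after that evidence = (1/399) × 1.5 = 1/266.
Target odds = 0.75/0.25 = 3.
Need 2.75ⁿ ≥ 3 ÷ (1/266) = 798.
2.75⁶ = 1771561/4096 falls short of 798 but 2.75⁷ = 19487171/16384 reaches it, so n = 7.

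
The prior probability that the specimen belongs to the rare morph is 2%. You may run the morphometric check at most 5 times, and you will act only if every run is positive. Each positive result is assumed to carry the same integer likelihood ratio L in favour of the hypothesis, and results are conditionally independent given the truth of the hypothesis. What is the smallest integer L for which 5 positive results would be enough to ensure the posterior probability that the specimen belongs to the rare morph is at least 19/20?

Prior odds = 0.02/0.98 = 1/49.
Target odds = 0.95/0.05 = 19.
Need L⁵ ≥ 19 ÷ (1/49) = 931.
3⁵ = 243 < 931 ≤ 1024 = 4⁵, so L = 4.

4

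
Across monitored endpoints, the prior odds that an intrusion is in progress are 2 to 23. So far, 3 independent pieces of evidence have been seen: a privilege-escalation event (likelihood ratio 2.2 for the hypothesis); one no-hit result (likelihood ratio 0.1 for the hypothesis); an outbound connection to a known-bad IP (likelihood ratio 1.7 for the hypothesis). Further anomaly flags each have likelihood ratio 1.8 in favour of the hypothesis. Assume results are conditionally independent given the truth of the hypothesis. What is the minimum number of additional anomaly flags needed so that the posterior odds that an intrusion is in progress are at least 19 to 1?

Prior odds = 2/23.
Combined Bayes factor of the evidence already in hand = 2.2 × 0.1 × 1.7 = 0.374.
Odds after that evidence = (2/23) × 0.374 = 187/5750.
Target odds = 19.
Need 1.8ⁿ ≥ 19 ÷ (187/5750) = 109250/187.
1.8¹⁰ ≈357.047 falls short of 109250/187 but 1.8¹¹ ≈642.684 reaches it, so n = 11.

11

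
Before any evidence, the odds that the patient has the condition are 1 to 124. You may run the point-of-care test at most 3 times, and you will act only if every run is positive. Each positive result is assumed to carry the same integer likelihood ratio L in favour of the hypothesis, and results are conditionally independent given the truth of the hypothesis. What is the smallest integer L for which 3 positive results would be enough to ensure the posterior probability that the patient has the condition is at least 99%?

Prior odds = 1/124.
Target odds = 0.99/0.01 = 99.
Need L³ ≥ 99 ÷ (1/124) = 12276.
23³ = 12167 < 12276 ≤ 13824 = 24³, so L = 24.

24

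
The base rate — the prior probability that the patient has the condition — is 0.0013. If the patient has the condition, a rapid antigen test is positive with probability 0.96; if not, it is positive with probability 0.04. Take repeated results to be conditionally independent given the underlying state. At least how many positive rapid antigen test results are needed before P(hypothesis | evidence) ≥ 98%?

Prior odds: 0.0013 ÷ 0.9987 = 13/9987.
Likelihood ratio of a positive = 0.96/0.04 = 24.
Target odds: 0.98 ÷ 0.02 = 49.
Require 24ⁿ ≥ 49 ÷ (13/9987) = 489363/13.
24³ = 13824 falls short of 489363/13 but 24⁴ = 331776 reaches it, so n = 4.

4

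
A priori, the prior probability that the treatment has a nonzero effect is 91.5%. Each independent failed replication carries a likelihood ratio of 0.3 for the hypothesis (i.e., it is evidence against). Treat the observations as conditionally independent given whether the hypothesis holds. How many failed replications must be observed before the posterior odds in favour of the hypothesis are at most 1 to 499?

8

Prior odds: 0.915 ÷ 0.085 = 183/17.
Likelihood ratio per failed replication = 0.3.
Target odds = 1/499.
Require 0.3ⁿ ≤ 1/499 ÷ (183/17) = 17/91317.
0.3⁷ = 2187/10000000 is still above 17/91317 but 0.3⁸ = 6561/100000000 is at or below it, so n = 8.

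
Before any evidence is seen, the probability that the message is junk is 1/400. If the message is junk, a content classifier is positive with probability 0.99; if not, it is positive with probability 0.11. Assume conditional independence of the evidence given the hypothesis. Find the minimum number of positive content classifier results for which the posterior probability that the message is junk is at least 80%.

Prior odds = 0.0025/0.9975 = 1/399.
Likelihood ratio of a positive = 0.99/0.11 = 9.
Target posterior odds = 0.8/0.2 = 4.
Need (1/399) × 9ⁿ ≥ 4, i.e. 9ⁿ ≥ 1596.
9³ = 729 falls short of 1596 but 9⁴ = 6561 reaches it, so n = 4.

4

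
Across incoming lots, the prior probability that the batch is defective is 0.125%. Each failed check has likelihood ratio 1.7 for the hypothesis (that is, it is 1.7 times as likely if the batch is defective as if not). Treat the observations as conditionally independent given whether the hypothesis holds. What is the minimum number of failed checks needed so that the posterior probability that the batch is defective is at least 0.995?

Prior odds: 0.00125 ÷ 0.99875 = 1/799.
Likelihood ratio per failed check = 1.7.
Target odds: 0.995 ÷ 0.005 = 199.
Need (1/799) × 1.7ⁿ ≥ 199, i.e. 1.7ⁿ ≥ 159001.
1.7²² ≈117456 falls short of 159001 but 1.7²³ ≈199676 reaches it, so n = 23.

23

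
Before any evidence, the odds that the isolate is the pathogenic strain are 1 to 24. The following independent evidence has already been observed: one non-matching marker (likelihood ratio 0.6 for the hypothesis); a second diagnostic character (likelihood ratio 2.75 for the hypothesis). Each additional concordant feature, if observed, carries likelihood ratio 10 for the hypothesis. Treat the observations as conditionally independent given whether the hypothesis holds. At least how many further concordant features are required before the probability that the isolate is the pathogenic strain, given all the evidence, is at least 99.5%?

4

Prior odds = 1/24.
Combined Bayes factor of the evidence already in hand = 0.6 × 2.75 = 1.65.
Odds after that evidence = (1/24) × 1.65 = 0.06875.
Target odds = 0.995/0.005 = 199.
Need 10ⁿ ≥ 199 ÷ 0.06875 = 31840/11.
10³ = 1000 falls short of 31840/11 but 10⁴ = 10000 reaches it, so n = 4.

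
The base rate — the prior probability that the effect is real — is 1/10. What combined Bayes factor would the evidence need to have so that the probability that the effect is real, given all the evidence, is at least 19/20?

171

Prior odds = 0.1/0.9 = 1/9.
Target odds = 0.95/0.05 = 19.
Required Bayes factor = 19 ÷ (1/9) = 171.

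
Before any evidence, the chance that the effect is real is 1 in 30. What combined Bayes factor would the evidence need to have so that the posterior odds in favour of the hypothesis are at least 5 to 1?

Prior odds = (1/30)/(29/30) = 1/29.
Target odds = 5.
Required Bayes factor = 5 ÷ (1/29) = 145.

145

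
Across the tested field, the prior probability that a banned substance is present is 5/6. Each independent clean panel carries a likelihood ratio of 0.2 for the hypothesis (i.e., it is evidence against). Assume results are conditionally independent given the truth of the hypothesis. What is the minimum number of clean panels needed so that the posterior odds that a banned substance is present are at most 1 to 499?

Prior odds: (5/6) ÷ (1/6) = 5.
Likelihood ratio per clean panel = 0.2.
Target odds = 1/499.
Require 0.2ⁿ ≤ 1/499 ÷ 5 = 1/2495.
0.2⁴ = 0.0016 is still above 1/2495 but 0.2⁵ = 0.00032 is at or below it, so n = 5.

5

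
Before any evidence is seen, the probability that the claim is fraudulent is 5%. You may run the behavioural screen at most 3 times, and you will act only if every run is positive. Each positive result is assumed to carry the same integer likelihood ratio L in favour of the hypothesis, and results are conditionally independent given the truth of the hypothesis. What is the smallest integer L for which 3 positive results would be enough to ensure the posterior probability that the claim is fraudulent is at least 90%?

Prior odds = 0.05/0.95 = 1/19.
Target odds = 0.9/0.1 = 9.
Need L³ ≥ 9 ÷ (1/19) = 171.
5³ = 125 < 171 ≤ 216 = 6³, so L = 6.

6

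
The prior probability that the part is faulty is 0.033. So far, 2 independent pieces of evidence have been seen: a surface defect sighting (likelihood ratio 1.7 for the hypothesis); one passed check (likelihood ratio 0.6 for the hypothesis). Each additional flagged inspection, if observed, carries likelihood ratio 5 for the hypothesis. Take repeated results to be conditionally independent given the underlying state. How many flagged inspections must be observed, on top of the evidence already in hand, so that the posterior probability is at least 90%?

4

Prior odds = 0.033/0.967 = 33/967.
Combined Bayes factor of the evidence already in hand = 1.7 × 0.6 = 1.02.
Odds after that evidence = (33/967) × 1.02 = 1683/48350.
Target odds = 0.9/0.1 = 9.
Need 5ⁿ ≥ 9 ÷ (1683/48350) = 48350/187.
5³ = 125 falls short of 48350/187 but 5⁴ = 625 reaches it, so n = 4.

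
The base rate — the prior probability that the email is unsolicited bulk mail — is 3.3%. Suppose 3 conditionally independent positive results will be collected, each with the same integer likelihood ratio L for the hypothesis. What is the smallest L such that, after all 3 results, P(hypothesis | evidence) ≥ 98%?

12

Prior odds = 0.033/0.967 = 33/967.
Target odds = 0.98/0.02 = 49.
Need L³ ≥ 49 ÷ (33/967) = 47383/33.
11³ = 1331 < 47383/33 ≤ 1728 = 12³, so L = 12.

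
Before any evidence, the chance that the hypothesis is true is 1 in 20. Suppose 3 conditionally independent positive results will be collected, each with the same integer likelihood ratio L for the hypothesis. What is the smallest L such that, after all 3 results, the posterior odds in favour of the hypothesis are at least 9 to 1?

Prior odds = 0.05/0.95 = 1/19.
Target odds = 9.
Need L³ ≥ 9 ÷ (1/19) = 171.
5³ = 125 < 171 ≤ 216 = 6³, so L = 6.

6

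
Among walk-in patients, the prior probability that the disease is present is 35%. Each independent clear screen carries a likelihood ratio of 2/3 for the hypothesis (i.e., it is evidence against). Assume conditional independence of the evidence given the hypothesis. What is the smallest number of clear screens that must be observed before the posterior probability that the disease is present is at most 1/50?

Prior odds: 0.35 ÷ 0.65 = 7/13.
Likelihood ratio per clear screen = 2/3.
Target odds: 0.02 ÷ 0.98 = 1/49.
Need (7/13) × (2/3)ⁿ ≤ 1/49, i.e. (2/3)ⁿ ≤ 13/343.
(2/3)⁸ = 256/6561 is still above 13/343 but (2/3)⁹ = 512/19683 is at or below it, so n = 9.

9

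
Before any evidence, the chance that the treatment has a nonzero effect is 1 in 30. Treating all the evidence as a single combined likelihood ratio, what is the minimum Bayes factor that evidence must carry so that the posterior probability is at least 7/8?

203

Prior odds = (1/30)/(29/30) = 1/29.
Target odds = 0.875/0.125 = 7.
Required Bayes factor = 7 ÷ (1/29) = 203.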